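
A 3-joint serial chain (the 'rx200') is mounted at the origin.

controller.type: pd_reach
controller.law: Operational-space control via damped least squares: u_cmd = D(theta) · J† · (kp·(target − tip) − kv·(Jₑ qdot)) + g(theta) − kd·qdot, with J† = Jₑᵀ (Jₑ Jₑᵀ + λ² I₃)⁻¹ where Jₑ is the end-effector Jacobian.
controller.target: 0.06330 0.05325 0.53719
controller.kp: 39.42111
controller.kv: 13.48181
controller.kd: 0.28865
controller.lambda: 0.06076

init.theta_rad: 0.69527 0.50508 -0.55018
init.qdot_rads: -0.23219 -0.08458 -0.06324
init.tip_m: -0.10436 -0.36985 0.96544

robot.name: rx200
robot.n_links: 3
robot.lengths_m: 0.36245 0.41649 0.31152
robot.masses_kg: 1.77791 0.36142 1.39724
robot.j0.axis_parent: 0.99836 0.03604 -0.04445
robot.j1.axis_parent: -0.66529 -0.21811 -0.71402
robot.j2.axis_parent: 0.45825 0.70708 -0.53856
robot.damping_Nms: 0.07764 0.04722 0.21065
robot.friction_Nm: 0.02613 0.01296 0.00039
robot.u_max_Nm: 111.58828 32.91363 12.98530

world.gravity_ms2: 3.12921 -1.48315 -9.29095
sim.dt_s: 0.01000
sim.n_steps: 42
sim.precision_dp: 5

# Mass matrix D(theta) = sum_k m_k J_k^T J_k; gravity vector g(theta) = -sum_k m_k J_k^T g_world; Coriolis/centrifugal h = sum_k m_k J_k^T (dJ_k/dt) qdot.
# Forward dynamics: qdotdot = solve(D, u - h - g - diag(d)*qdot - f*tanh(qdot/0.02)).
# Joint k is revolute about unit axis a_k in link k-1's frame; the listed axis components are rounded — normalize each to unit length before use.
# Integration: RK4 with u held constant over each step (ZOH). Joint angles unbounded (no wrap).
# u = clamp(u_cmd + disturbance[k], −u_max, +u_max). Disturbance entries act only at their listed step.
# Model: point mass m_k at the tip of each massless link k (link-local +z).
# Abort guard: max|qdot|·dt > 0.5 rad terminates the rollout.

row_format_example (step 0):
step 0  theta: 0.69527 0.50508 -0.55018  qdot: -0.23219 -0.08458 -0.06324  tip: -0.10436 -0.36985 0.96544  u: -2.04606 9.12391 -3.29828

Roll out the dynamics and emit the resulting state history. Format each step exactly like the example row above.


step 1  theta: 0.69643 0.51059 -0.55378  qdot: 0.46019 1.17963 -0.65841  tip: -0.10436 -0.36734 0.96549  u: -3.03204 7.87667 -2.75791
step 2  theta: 0.70389 0.52754 -0.56299  qdot: 1.02903 2.19855 -1.19111  tip: -0.10382 -0.36370 0.96427  u: -4.40780 6.90606 -2.32367
step 3  theta: 0.71643 0.55344 -0.57735  qdot: 1.47325 2.96736 -1.69134  tip: -0.10275 -0.35914 0.96191  u: -6.06116 6.14291 -1.96116
step 4  theta: 0.73281 0.58585 -0.59656  qdot: 1.79833 3.50287 -2.15771  tip: -0.10113 -0.35384 0.95846  u: -7.83563 5.52155 -1.65089
step 5  theta: 0.75191 0.62260 -0.62020  qdot: 2.01613 3.83803 -2.57451  tip: -0.09897 -0.34795 0.95401  u: -9.57531 4.98482 -1.38152
step 6  theta: 0.77271 0.66188 -0.64770  qdot: 2.14290 4.01376 -2.92555  tip: -0.09627 -0.34159 0.94866  u: -11.16016 4.48927 -1.14555
step 7  theta: 0.79442 0.70231 -0.67834  qdot: 2.19662 4.07116 -3.20156  tip: -0.09308 -0.33488 0.94254  u: -12.51888 4.00677 -0.93715
step 8  theta: 0.81637 0.74288 -0.71137  qdot: 2.19461 4.04622 -3.40191  tip: -0.08944 -0.32791 0.93577  u: -13.62376 3.52275 -0.75141
step 9  theta: 0.83810 0.78294 -0.74606  qdot: 2.15202 3.96749 -3.53267  tip: -0.08541 -0.32075 0.92848  u: -14.47791 3.03252 -0.58422
step 10  theta: 0.85926 0.82203 -0.78175  qdot: 2.08119 3.85603 -3.60378  tip: -0.08107 -0.31348 0.92080  u: -15.10246 2.53759 -0.43227
step 11  theta: 0.87962 0.85992 -0.81790  qdot: 1.99169 3.72655 -3.62639  tip: -0.07646 -0.30612 0.91284  u: -15.52693 2.04259 -0.29305
step 12  theta: 0.89902 0.89647 -0.85409  qdot: 1.89069 3.58885 -3.61125  tip: -0.07167 -0.29871 0.90468  u: -15.78301 1.55322 -0.16472
step 13  theta: 0.91738 0.93163 -0.88998  qdot: 1.78339 3.44921 -3.56777  tip: -0.06673 -0.29128 0.89641  u: -15.90107 1.07496 -0.04598
step 14  theta: 0.93465 0.96541 -0.92534  qdot: 1.67351 3.31152 -3.50375  tip: -0.06171 -0.28385 0.88810  u: -15.90840 0.61248 0.06405
step 15  theta: 0.95083 0.99784 -0.95998  qdot: 1.56364 3.17802 -3.42541  tip: -0.05664 -0.27644 0.87979  u: -15.82865 0.16938 0.16603
step 16  theta: 0.96592 1.02896 -0.99378  qdot: 1.45555 3.04992 -3.33753  tip: -0.05157 -0.26905 0.87153  u: -15.68174 -0.25179 0.26040
step 17  theta: 0.97994 1.05883 -1.02668  qdot: 1.35043 2.92779 -3.24376  tip: -0.04653 -0.26170 0.86335  u: -15.48420 -0.64945 0.34753
step 18  theta: 0.99293 1.08751 -1.05863  qdot: 1.24904 2.81175 -3.14680  tip: -0.04154 -0.25439 0.85528  u: -15.24950 -1.02285 0.42773
step 19  theta: 1.00493 1.11506 -1.08959  qdot: 1.15186 2.70170 -3.04864  tip: -0.03662 -0.24714 0.84734  u: -14.98857 -1.37183 0.50129
step 20  theta: 1.01598 1.14155 -1.11958  qdot: 1.05914 2.59741 -2.95070  tip: -0.03180 -0.23994 0.83954  u: -14.71013 -1.69676 0.56849
step 21  theta: 1.02612 1.16702 -1.14860  qdot: 0.97100 2.49857 -2.85399  tip: -0.02708 -0.23281 0.83189  u: -14.42112 -1.99835 0.62959
step 22  theta: 1.03541 1.19152 -1.17666  qdot: 0.88745 2.40483 -2.75921  tip: -0.02248 -0.22575 0.82440  u: -14.12700 -2.27756 0.68490
step 23  theta: 1.04388 1.21512 -1.20378  qdot: 0.80844 2.31584 -2.66684  tip: -0.01801 -0.21877 0.81708  u: -13.83201 -2.53552 0.73470
step 24  theta: 1.05159 1.23785 -1.22999  qdot: 0.73386 2.23128 -2.57716  tip: -0.01367 -0.21187 0.80992  u: -13.53941 -2.77345 0.77928
step 25  theta: 1.05858 1.25975 -1.25532  qdot: 0.66359 2.15081 -2.49037  tip: -0.00946 -0.20505 0.80293  u: -13.25170 -2.99260 0.81895
step 26  theta: 1.06488 1.28087 -1.27980  qdot: 0.59746 2.07414 -2.40654  tip: -0.00540 -0.19833 0.79611  u: -12.97070 -3.19424 0.85400
step 27  theta: 1.07054 1.30124 -1.30346  qdot: 0.53532 2.00100 -2.32571  tip: -0.00148 -0.19170 0.78946  u: -12.69777 -3.37963 0.88472
step 28  theta: 1.07560 1.32089 -1.32632  qdot: 0.47699 1.93114 -2.24786  tip: 0.00230 -0.18516 0.78297  u: -12.43382 -3.54996 0.91141
step 29  theta: 1.08009 1.33987 -1.34842  qdot: 0.42230 1.86433 -2.17295  tip: 0.00595 -0.17874 0.77665  u: -12.17949 -3.70639 0.93435
step 30  theta: 1.08406 1.35819 -1.36979  qdot: 0.37109 1.80037 -2.10089  tip: 0.00945 -0.17241 0.77049  u: -11.93512 -3.85001 0.95380
step 31  theta: 1.08753 1.37588 -1.39045  qdot: 0.32317 1.73906 -2.03162  tip: 0.01281 -0.16619 0.76449  u: -11.70089 -3.98184 0.97003
step 32  theta: 1.09053 1.39297 -1.41043  qdot: 0.27840 1.68025 -1.96504  tip: 0.01604 -0.16008 0.75865  u: -11.47682 -4.10284 0.98329
step 33  theta: 1.09311 1.40949 -1.42975  qdot: 0.23660 1.62377 -1.90105  tip: 0.01913 -0.15409 0.75296  u: -11.26280 -4.21389 0.99383
step 34  theta: 1.09528 1.42545 -1.44845  qdot: 0.19763 1.56950 -1.83957  tip: 0.02210 -0.14821 0.74742  u: -11.05865 -4.31582 1.00186
step 35  theta: 1.09707 1.44089 -1.46655  qdot: 0.16135 1.51729 -1.78048  tip: 0.02494 -0.14244 0.74202  u: -10.86412 -4.40939 1.00760
step 36  theta: 1.09851 1.45581 -1.48407  qdot: 0.12759 1.46706 -1.72371  tip: 0.02765 -0.13679 0.73677  u: -10.67891 -4.49529 1.01124
step 37  theta: 1.09963 1.47023 -1.50103  qdot: 0.09625 1.41868 -1.66915  tip: 0.03025 -0.13125 0.73166  u: -10.50270 -4.57417 1.01299
step 38  theta: 1.10045 1.48418 -1.51746  qdot: 0.06717 1.37207 -1.61671  tip: 0.03273 -0.12584 0.72668  u: -10.33514 -4.64661 1.01302
step 39  theta: 1.10099 1.49768 -1.53337  qdot: 0.04025 1.32714 -1.56632  tip: 0.03510 -0.12054 0.72184  u: -10.17591 -4.71316 1.01148
step 40  theta: 1.10126 1.51073 -1.54879  qdot: 0.01540 1.28385 -1.51791  tip: 0.03736 -0.11535 0.71712  u: -10.02507 -4.77432 1.00854
step 41  theta: 1.10130 1.52336 -1.56374  qdot: -0.00733 1.24226 -1.47149  tip: 0.03951 -0.11029 0.71253  u: -9.88419 -4.83057 1.00435
step 42  theta: 1.10113 1.53558 -1.57823  qdot: -0.02801 1.20233 -1.42701  tip: 0.04157 -0.10534 0.70806


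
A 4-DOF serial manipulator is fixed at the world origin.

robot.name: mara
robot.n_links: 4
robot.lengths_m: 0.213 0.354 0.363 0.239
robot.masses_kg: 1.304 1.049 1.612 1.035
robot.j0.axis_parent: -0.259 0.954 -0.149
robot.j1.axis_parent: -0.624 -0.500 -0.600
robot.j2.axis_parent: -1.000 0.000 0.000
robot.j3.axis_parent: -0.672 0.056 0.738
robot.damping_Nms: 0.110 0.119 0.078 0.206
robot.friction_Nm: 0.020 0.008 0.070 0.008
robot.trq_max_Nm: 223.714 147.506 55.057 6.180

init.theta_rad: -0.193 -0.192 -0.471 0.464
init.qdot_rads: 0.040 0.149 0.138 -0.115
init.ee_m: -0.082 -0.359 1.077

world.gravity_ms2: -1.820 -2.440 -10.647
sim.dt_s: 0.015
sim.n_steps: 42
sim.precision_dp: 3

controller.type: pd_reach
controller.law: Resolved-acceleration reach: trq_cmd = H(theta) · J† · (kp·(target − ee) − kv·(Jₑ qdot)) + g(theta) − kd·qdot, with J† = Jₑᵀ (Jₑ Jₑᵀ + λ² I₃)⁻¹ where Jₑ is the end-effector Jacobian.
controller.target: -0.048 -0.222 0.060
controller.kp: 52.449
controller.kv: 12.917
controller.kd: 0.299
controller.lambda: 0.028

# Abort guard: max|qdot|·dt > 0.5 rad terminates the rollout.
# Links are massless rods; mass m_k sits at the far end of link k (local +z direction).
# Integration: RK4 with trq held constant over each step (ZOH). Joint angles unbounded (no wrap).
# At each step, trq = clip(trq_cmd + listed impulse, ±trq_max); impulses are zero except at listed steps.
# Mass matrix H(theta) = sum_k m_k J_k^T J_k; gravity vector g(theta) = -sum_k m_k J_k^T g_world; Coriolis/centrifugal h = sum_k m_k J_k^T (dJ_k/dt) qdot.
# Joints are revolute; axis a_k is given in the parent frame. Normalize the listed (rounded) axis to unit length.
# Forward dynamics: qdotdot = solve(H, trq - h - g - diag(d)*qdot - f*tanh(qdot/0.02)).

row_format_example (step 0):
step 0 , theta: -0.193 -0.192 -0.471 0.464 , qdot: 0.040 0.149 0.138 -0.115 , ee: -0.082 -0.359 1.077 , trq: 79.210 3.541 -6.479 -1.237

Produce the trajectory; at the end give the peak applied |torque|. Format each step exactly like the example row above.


step 1 , theta: -0.168 -0.149 -0.526 0.486 , qdot: 3.159 5.328 -7.151 2.520 , ee: -0.082 -0.357 1.073 , trq: 66.353 5.128 -0.310 -1.573
step 2 , theta: -0.108 -0.050 -0.659 0.509 , qdot: 4.766 7.599 -10.346 0.303 , ee: -0.082 -0.355 1.058 , trq: 49.790 7.763 3.465 -0.481
step 3 , theta: -0.032 0.068 -0.821 0.493 , qdot: 5.335 8.014 -11.099 -2.380 , ee: -0.080 -0.352 1.034 , trq: 33.914 5.711 3.956 0.387
step 4 , theta: 0.048 0.185 -0.985 0.447 , qdot: 5.347 7.596 -10.783 -3.717 , ee: -0.078 -0.346 1.002 , trq: 20.838 1.538 3.656 0.708
step 5 , theta: 0.127 0.293 -1.142 0.389 , qdot: 5.109 6.931 -10.131 -3.890 , ee: -0.076 -0.337 0.965 , trq: 10.499 -2.224 3.835 0.758
step 6 , theta: 0.201 0.392 -1.288 0.333 , qdot: 4.773 6.261 -9.423 -3.512 , ee: -0.073 -0.325 0.924 , trq: 2.652 -4.609 4.748 0.790
step 7 , theta: 0.269 0.481 -1.424 0.285 , qdot: 4.407 5.663 -8.744 -2.991 , ee: -0.071 -0.311 0.882 , trq: -3.003 -5.669 6.244 0.897
step 8 , theta: 0.333 0.562 -1.550 0.243 , qdot: 4.037 5.148 -8.115 -2.504 , ee: -0.067 -0.297 0.838 , trq: -6.868 -5.804 8.075 1.081
step 9 , theta: 0.390 0.635 -1.667 0.209 , qdot: 3.677 4.709 -7.539 -2.100 , ee: -0.063 -0.284 0.795 , trq: -9.371 -5.408 10.021 1.312
step 10 , theta: 0.443 0.703 -1.776 0.180 , qdot: 3.328 4.333 -7.012 -1.777 , ee: -0.059 -0.271 0.752 , trq: -10.886 -4.763 11.926 1.562
step 11 , theta: 0.490 0.766 -1.878 0.155 , qdot: 2.992 4.009 -6.531 -1.518 , ee: -0.055 -0.260 0.711 , trq: -11.709 -4.048 13.690 1.806
step 12 , theta: 0.533 0.824 -1.972 0.134 , qdot: 2.667 3.726 -6.092 -1.309 , ee: -0.050 -0.250 0.670 , trq: -12.058 -3.363 15.259 2.032
step 13 , theta: 0.570 0.878 -2.061 0.115 , qdot: 2.353 3.477 -5.689 -1.136 , ee: -0.046 -0.241 0.631 , trq: -12.092 -2.757 16.607 2.232
step 14 , theta: 0.603 0.928 -2.143 0.099 , qdot: 2.046 3.257 -5.318 -0.991 , ee: -0.041 -0.234 0.593 , trq: -11.921 -2.250 17.727 2.402
step 15 , theta: 0.632 0.975 -2.220 0.085 , qdot: 1.747 3.061 -4.977 -0.868 , ee: -0.037 -0.228 0.557 , trq: -11.624 -1.844 18.625 2.541
step 16 , theta: 0.656 1.020 -2.292 0.073 , qdot: 1.453 2.887 -4.660 -0.762 , ee: -0.033 -0.224 0.522 , trq: -11.255 -1.530 19.313 2.651
step 17 , theta: 0.675 1.062 -2.360 0.062 , qdot: 1.165 2.734 -4.366 -0.671 , ee: -0.029 -0.220 0.489 , trq: -10.850 -1.296 19.805 2.733
step 18 , theta: 0.691 1.102 -2.423 0.053 , qdot: 0.880 2.598 -4.092 -0.593 , ee: -0.026 -0.218 0.458 , trq: -10.435 -1.126 20.119 2.791
step 19 , theta: 0.702 1.140 -2.483 0.044 , qdot: 0.600 2.481 -3.836 -0.526 , ee: -0.022 -0.216 0.428 , trq: -10.025 -1.008 20.271 2.825
step 20 , theta: 0.709 1.177 -2.539 0.037 , qdot: 0.322 2.382 -3.596 -0.471 , ee: -0.019 -0.215 0.400 , trq: -9.630 -0.926 20.276 2.839
step 21 , theta: 0.711 1.212 -2.591 0.030 , qdot: 0.046 2.300 -3.371 -0.425 , ee: -0.016 -0.214 0.374 , trq: -9.255 -0.867 20.150 2.834
step 22 , theta: 0.710 1.246 -2.640 0.024 , qdot: -0.227 2.235 -3.160 -0.391 , ee: -0.014 -0.213 0.349 , trq: -8.910 -0.819 19.907 2.814
step 23 , theta: 0.705 1.279 -2.686 0.019 , qdot: -0.499 2.189 -2.962 -0.364 , ee: -0.011 -0.213 0.326 , trq: -8.590 -0.770 19.557 2.778
step 24 , theta: 0.695 1.312 -2.729 0.013 , qdot: -0.772 2.162 -2.777 -0.346 , ee: -0.008 -0.214 0.305 , trq: -8.295 -0.707 19.112 2.728
step 25 , theta: 0.681 1.344 -2.769 0.008 , qdot: -1.049 2.157 -2.606 -0.335 , ee: -0.005 -0.214 0.286 , trq: -8.031 -0.619 18.584 2.667
step 26 , theta: 0.664 1.376 -2.807 0.003 , qdot: -1.332 2.179 -2.450 -0.334 , ee: -0.003 -0.215 0.267 , trq: -7.811 -0.497 17.989 2.594
step 27 , theta: 0.641 1.410 -2.843 -0.002 , qdot: -1.628 2.233 -2.309 -0.344 , ee: 0.000 -0.216 0.251 , trq: -7.658 -0.348 17.358 2.513
step 28 , theta: 0.615 1.444 -2.877 -0.007 , qdot: -1.945 2.328 -2.184 -0.370 , ee: 0.003 -0.217 0.236 , trq: -7.609 -0.229 16.754 2.423
step 29 , theta: 0.583 1.480 -2.908 -0.013 , qdot: -2.291 2.460 -2.073 -0.424 , ee: 0.005 -0.218 0.223 , trq: -7.669 -0.354 16.295 2.328
step 30 , theta: 0.546 1.517 -2.939 -0.020 , qdot: -2.660 2.577 -1.957 -0.518 , ee: 0.008 -0.219 0.211 , trq: -7.612 -1.141 16.056 2.229
step 31 , theta: 0.503 1.556 -2.967 -0.029 , qdot: -2.987 2.508 -1.785 -0.646 , ee: 0.010 -0.221 0.200 , trq: -6.862 -2.581 15.670 2.117
step 32 , theta: 0.457 1.590 -2.991 -0.039 , qdot: -3.139 2.036 -1.500 -0.737 , ee: 0.012 -0.223 0.191 , trq: -5.306 -3.590 14.525 1.969
step 33 , theta: 0.411 1.614 -3.011 -0.050 , qdot: -3.061 1.205 -1.126 -0.717 , ee: 0.014 -0.225 0.183 , trq: -3.577 -3.604 12.752 1.777
step 34 , theta: 0.366 1.625 -3.025 -0.060 , qdot: -2.831 0.286 -0.741 -0.613 , ee: 0.014 -0.226 0.176 , trq: -2.081 -3.051 10.883 1.570
step 35 , theta: 0.326 1.624 -3.034 -0.068 , qdot: -2.555 -0.516 -0.401 -0.497 , ee: 0.014 -0.228 0.170 , trq: -0.863 -2.382 9.233 1.382
step 36 , theta: 0.290 1.611 -3.038 -0.075 , qdot: -2.295 -1.134 -0.126 -0.405 , ee: 0.013 -0.229 0.164 , trq: 0.142 -1.790 7.882 1.228
step 37 , theta: 0.257 1.591 -3.038 -0.081 , qdot: -2.074 -1.574 0.082 -0.333 , ee: 0.011 -0.230 0.158 , trq: 1.001 -1.325 6.814 1.104
step 38 , theta: 0.227 1.565 -3.036 -0.085 , qdot: -1.895 -1.866 0.230 -0.268 , ee: 0.009 -0.230 0.153 , trq: 1.760 -0.983 5.985 1.001
step 39 , theta: 0.200 1.536 -3.031 -0.089 , qdot: -1.746 -2.052 0.340 -0.240 , ee: 0.007 -0.231 0.148 , trq: 2.442 -0.731 5.338 0.925
step 40 , theta: 0.175 1.504 -3.026 -0.092 , qdot: -1.620 -2.160 0.421 -0.227 , ee: 0.004 -0.231 0.143 , trq: 3.068 -0.550 4.825 0.864
step 41 , theta: 0.151 1.471 -3.019 -0.096 , qdot: -1.510 -2.214 0.479 -0.222 , ee: 0.001 -0.231 0.138 , trq: 3.646 -0.423 4.414 0.814
step 42 , theta: 0.130 1.438 -3.011 -0.099 , qdot: -1.411 -2.230 0.520 -0.222 , ee: -0.002 -0.232 0.134
max |trq| (N·m): 79.210


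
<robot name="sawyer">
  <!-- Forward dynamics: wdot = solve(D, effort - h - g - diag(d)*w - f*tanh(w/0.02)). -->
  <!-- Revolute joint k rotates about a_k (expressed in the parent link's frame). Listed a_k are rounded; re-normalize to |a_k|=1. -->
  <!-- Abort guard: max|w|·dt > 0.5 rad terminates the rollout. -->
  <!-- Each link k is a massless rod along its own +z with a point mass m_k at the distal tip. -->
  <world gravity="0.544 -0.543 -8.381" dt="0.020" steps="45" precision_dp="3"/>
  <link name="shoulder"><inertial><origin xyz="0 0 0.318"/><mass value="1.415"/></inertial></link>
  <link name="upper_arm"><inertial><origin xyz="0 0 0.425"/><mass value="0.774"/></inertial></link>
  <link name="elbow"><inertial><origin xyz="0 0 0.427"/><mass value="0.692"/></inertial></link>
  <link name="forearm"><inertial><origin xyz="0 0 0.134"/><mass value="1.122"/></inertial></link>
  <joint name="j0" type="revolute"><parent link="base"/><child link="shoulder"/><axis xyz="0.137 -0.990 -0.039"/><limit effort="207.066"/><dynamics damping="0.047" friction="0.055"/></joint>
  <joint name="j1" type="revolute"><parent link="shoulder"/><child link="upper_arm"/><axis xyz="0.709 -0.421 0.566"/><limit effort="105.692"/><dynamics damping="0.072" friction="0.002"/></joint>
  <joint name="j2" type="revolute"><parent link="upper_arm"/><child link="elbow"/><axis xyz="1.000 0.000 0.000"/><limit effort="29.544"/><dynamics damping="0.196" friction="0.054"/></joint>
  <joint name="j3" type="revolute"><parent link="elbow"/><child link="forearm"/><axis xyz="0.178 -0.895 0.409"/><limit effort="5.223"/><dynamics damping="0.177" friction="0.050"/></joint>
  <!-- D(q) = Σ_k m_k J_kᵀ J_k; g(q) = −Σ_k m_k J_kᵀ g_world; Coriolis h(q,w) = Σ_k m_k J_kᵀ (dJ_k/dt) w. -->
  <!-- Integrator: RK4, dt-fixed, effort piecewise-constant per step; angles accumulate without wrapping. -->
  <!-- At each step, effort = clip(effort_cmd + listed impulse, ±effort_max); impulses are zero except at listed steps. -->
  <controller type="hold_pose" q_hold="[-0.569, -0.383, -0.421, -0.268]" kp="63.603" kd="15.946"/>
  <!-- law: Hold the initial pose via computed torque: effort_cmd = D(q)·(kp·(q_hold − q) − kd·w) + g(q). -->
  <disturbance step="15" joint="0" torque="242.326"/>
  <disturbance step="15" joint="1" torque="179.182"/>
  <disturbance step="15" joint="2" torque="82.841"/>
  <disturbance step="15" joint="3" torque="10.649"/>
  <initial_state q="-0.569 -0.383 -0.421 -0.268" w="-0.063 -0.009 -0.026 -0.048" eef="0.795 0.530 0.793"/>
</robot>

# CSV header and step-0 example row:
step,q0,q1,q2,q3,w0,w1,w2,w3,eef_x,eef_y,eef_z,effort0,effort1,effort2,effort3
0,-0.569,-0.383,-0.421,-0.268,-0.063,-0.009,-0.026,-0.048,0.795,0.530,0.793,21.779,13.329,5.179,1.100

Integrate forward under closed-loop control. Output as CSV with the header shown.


step,q0,q1,q2,q3,w0,w1,w2,w3,eef_x,eef_y,eef_z,effort0,effort1,effort2,effort3
1,-0.570,-0.383,-0.421,-0.268,-0.038,-0.019,-0.005,-0.022,0.796,0.531,0.792,20.944,12.820,5.005,1.056
2,-0.571,-0.384,-0.421,-0.268,-0.022,-0.017,0.000,-0.019,0.797,0.531,0.791,20.301,12.427,4.879,1.025
3,-0.571,-0.384,-0.421,-0.268,-0.012,-0.012,0.001,-0.018,0.797,0.531,0.791,19.810,12.126,4.786,1.000
4,-0.571,-0.384,-0.421,-0.268,-0.005,-0.007,-0.000,-0.018,0.797,0.531,0.790,19.438,11.895,4.715,0.981
5,-0.571,-0.384,-0.421,-0.268,-0.001,-0.002,-0.001,-0.017,0.797,0.531,0.790,19.159,11.719,4.659,0.967
6,-0.571,-0.385,-0.421,-0.268,0.002,0.002,-0.002,-0.016,0.797,0.531,0.790,18.950,11.585,4.617,0.957
7,-0.571,-0.385,-0.421,-0.268,0.004,0.005,-0.003,-0.015,0.797,0.531,0.790,18.794,11.485,4.584,0.949
8,-0.571,-0.384,-0.421,-0.268,0.005,0.006,-0.003,-0.015,0.797,0.531,0.790,18.678,11.409,4.559,0.943
9,-0.571,-0.384,-0.421,-0.267,0.005,0.008,-0.003,-0.015,0.797,0.531,0.790,18.593,11.353,4.540,0.939
10,-0.571,-0.384,-0.421,-0.267,0.005,0.008,-0.004,-0.014,0.797,0.531,0.791,18.532,11.313,4.527,0.936
11,-0.571,-0.384,-0.421,-0.267,0.005,0.009,-0.004,-0.015,0.797,0.531,0.791,18.487,11.283,4.517,0.934
12,-0.571,-0.384,-0.421,-0.267,0.005,0.009,-0.004,-0.015,0.797,0.531,0.791,18.456,11.262,4.510,0.932
13,-0.570,-0.384,-0.421,-0.267,0.005,0.009,-0.004,-0.015,0.797,0.531,0.791,18.434,11.248,4.505,0.931
14,-0.570,-0.384,-0.421,-0.267,0.005,0.008,-0.003,-0.015,0.796,0.531,0.791,18.420,11.239,4.502,0.930
15,-0.570,-0.384,-0.421,-0.267,0.005,0.008,-0.003,-0.015,0.796,0.531,0.792,207.066,105.692,29.544,5.223
16,-0.543,-0.405,-0.405,-0.349,2.686,-2.151,1.570,-7.467,0.789,0.525,0.798,-44.473,-20.326,-3.958,-0.651
17,-0.499,-0.442,-0.378,-0.450,1.734,-1.538,1.155,-3.065,0.776,0.517,0.811,-29.139,-12.842,-2.270,-0.369
18,-0.471,-0.467,-0.359,-0.490,1.053,-0.971,0.749,-1.106,0.766,0.512,0.821,-17.260,-6.854,-0.662,-0.115
19,-0.455,-0.482,-0.347,-0.502,0.567,-0.525,0.413,-0.200,0.760,0.510,0.827,-8.058,-2.101,0.746,0.108
20,-0.447,-0.489,-0.342,-0.502,0.225,-0.190,0.148,0.137,0.756,0.509,0.831,-0.959,1.622,1.904,0.315
21,-0.445,-0.491,-0.341,-0.499,-0.009,0.040,-0.038,0.223,0.755,0.509,0.833,4.479,4.496,2.806,0.497
22,-0.447,-0.489,-0.342,-0.494,-0.151,0.154,-0.125,0.282,0.755,0.510,0.832,8.592,6.686,3.456,0.640
23,-0.451,-0.485,-0.345,-0.488,-0.243,0.223,-0.177,0.307,0.756,0.510,0.831,11.699,8.332,3.933,0.751
24,-0.456,-0.480,-0.349,-0.481,-0.300,0.262,-0.206,0.314,0.759,0.511,0.829,14.028,9.553,4.273,0.837
25,-0.462,-0.475,-0.354,-0.475,-0.330,0.281,-0.218,0.312,0.761,0.512,0.826,15.756,10.444,4.509,0.903
26,-0.469,-0.469,-0.358,-0.469,-0.343,0.286,-0.220,0.303,0.764,0.513,0.824,17.021,11.083,4.666,0.951
27,-0.476,-0.463,-0.362,-0.463,-0.343,0.281,-0.215,0.292,0.767,0.515,0.821,17.932,11.529,4.766,0.987
28,-0.483,-0.458,-0.366,-0.457,-0.334,0.271,-0.206,0.279,0.769,0.515,0.818,18.574,11.831,4.825,1.013
29,-0.489,-0.452,-0.370,-0.452,-0.320,0.258,-0.194,0.266,0.772,0.516,0.815,19.012,12.025,4.855,1.030
30,-0.496,-0.447,-0.374,-0.447,-0.302,0.243,-0.182,0.252,0.775,0.517,0.812,19.298,12.139,4.864,1.042
31,-0.501,-0.443,-0.378,-0.442,-0.283,0.227,-0.169,0.239,0.777,0.518,0.810,19.471,12.194,4.859,1.048
32,-0.507,-0.438,-0.381,-0.437,-0.262,0.210,-0.156,0.226,0.780,0.519,0.807,19.562,12.209,4.845,1.052
33,-0.512,-0.434,-0.384,-0.433,-0.242,0.195,-0.144,0.213,0.782,0.519,0.805,19.592,12.194,4.825,1.053
34,-0.516,-0.431,-0.387,-0.429,-0.222,0.179,-0.132,0.202,0.784,0.520,0.803,19.581,12.160,4.802,1.051
35,-0.521,-0.427,-0.389,-0.425,-0.203,0.165,-0.121,0.191,0.785,0.520,0.801,19.541,12.113,4.778,1.049
36,-0.525,-0.424,-0.392,-0.421,-0.185,0.151,-0.111,0.181,0.787,0.521,0.800,19.481,12.059,4.754,1.046
37,-0.528,-0.421,-0.394,-0.418,-0.168,0.138,-0.101,0.171,0.788,0.521,0.798,19.410,12.000,4.729,1.042
38,-0.531,-0.418,-0.396,-0.414,-0.152,0.127,-0.093,0.162,0.789,0.522,0.797,19.333,11.941,4.706,1.038
39,-0.534,-0.416,-0.397,-0.411,-0.137,0.116,-0.084,0.154,0.791,0.522,0.796,19.254,11.883,4.685,1.034
40,-0.537,-0.414,-0.399,-0.408,-0.124,0.105,-0.077,0.146,0.792,0.522,0.795,19.175,11.826,4.664,1.030
41,-0.539,-0.412,-0.400,-0.405,-0.112,0.096,-0.070,0.138,0.792,0.523,0.794,19.099,11.773,4.645,1.026
42,-0.541,-0.410,-0.402,-0.402,-0.101,0.088,-0.064,0.132,0.793,0.523,0.793,19.026,11.722,4.628,1.022
43,-0.543,-0.408,-0.403,-0.400,-0.091,0.080,-0.058,0.125,0.794,0.523,0.792,18.958,11.676,4.613,1.018
44,-0.545,-0.407,-0.404,-0.397,-0.082,0.073,-0.053,0.119,0.794,0.523,0.792,18.895,11.633,4.599,1.015
45,-0.546,-0.405,-0.405,-0.395,-0.074,0.066,-0.048,0.113,0.795,0.524,0.791,,,,


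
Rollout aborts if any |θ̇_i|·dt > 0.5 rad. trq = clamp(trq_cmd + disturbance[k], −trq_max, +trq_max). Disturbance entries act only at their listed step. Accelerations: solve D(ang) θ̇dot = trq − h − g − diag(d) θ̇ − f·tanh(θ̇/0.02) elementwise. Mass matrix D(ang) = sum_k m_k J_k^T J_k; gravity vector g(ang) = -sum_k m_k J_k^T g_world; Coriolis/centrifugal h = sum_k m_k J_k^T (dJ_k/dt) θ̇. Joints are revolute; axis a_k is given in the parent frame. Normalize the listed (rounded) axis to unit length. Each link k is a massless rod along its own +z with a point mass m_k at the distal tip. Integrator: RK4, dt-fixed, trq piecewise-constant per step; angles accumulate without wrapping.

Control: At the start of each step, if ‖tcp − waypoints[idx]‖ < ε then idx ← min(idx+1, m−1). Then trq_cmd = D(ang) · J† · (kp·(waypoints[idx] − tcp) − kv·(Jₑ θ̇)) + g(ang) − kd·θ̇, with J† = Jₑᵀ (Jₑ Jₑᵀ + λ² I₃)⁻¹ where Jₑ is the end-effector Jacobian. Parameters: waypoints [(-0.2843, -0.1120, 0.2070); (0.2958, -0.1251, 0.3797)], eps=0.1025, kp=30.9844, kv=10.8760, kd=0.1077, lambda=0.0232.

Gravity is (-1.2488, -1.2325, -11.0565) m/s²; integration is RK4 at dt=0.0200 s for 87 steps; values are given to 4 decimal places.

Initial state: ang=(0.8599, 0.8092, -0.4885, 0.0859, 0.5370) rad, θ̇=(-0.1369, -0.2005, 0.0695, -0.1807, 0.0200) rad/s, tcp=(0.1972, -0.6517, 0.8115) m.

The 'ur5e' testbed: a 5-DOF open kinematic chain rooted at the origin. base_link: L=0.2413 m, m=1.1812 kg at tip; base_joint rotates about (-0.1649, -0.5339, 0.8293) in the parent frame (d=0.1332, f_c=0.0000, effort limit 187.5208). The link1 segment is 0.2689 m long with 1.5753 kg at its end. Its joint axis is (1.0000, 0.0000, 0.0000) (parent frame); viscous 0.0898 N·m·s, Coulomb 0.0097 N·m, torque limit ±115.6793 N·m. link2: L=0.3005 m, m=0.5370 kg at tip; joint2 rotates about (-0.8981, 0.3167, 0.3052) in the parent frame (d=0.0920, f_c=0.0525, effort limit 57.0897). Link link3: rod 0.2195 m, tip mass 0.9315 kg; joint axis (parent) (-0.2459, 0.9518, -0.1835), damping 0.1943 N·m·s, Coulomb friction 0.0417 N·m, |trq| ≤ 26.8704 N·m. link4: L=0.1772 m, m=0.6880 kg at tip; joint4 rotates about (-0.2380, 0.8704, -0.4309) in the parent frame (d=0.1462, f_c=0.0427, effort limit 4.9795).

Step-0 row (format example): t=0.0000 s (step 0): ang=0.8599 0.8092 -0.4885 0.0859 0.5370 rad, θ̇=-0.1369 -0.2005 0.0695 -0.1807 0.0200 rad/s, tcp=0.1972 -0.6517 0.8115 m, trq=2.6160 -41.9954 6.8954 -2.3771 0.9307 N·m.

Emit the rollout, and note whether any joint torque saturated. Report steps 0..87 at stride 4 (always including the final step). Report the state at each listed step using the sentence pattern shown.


t=0.0800 s (step 4): ang=0.9366 0.5215 -0.9034 0.2003 0.7143 rad, θ̇=1.5118 -5.2570 -7.2937 2.1261 2.5117 rad/s, tcp=0.1391 -0.6179 0.7743 m, trq=1.2390 -11.1510 7.0863 2.4081 0.6422 N·m.
t=0.1600 s (step 8): ang=1.0496 0.0939 -1.4402 0.3419 0.8969 rad, θ̇=1.2713 -5.3024 -5.9676 1.3060 2.1036 rad/s, tcp=0.0319 -0.5507 0.6987 m, trq=-1.6318 1.6665 6.7084 3.7888 0.3876 N·m.
t=0.2400 s (step 12): ang=1.1391 -0.3205 -1.8587 0.4123 1.0514 rad, θ̇=1.0004 -5.0781 -4.5648 0.4999 1.7954 rad/s, tcp=-0.0673 -0.4804 0.6187 m, trq=-4.3681 5.5390 6.4556 3.9948 0.1392 N·m.
t=0.3200 s (step 16): ang=1.2114 -0.7205 -2.1804 0.4316 1.1851 rad, θ̇=0.8231 -4.9311 -3.5283 0.0250 1.5835 rad/s, tcp=-0.1419 -0.4180 0.5447 m, trq=-6.6704 6.5992 5.5332 3.9080 -0.0279 N·m.
t=0.4000 s (step 20): ang=1.2712 -1.1109 -2.4323 0.4257 1.3010 rad, θ̇=0.6831 -4.8293 -2.8041 -0.1586 1.3690 rad/s, tcp=-0.1924 -0.3657 0.4816 m, trq=-7.9437 6.2018 3.9255 3.5737 -0.1425 N·m.
t=0.4800 s (step 24): ang=1.3229 -1.4944 -2.6356 0.4091 1.4048 rad, θ̇=0.6447 -4.7499 -2.2962 -0.2373 1.2547 rad/s, tcp=-0.2243 -0.3226 0.4310 m, trq=-7.4664 4.8634 1.7821 3.0395 -0.2259 N·m.
t=0.5600 s (step 28): ang=1.3847 -1.8709 -2.8039 0.3948 1.5007 rad, θ̇=1.0045 -4.6110 -1.9106 -0.0377 1.1471 rad/s, tcp=-0.2441 -0.2877 0.3923 m, trq=-5.8199 3.2497 -0.8252 2.2953 -0.2638 N·m.
t=0.6400 s (step 32): ang=1.5026 -2.2204 -2.9419 0.4192 1.5843 rad, θ̇=2.0315 -3.9910 -1.5389 0.7931 0.8553 rad/s, tcp=-0.2590 -0.2605 0.3605 m, trq=-5.2894 2.0653 -3.6730 1.4453 -0.2343 N·m.
t=0.7200 s (step 36): ang=1.7024 -2.4970 -3.0557 0.5243 1.6292 rad, θ̇=2.7751 -2.9018 -1.3342 1.7051 0.2872 rad/s, tcp=-0.2711 -0.2410 0.3268 m, trq=-5.1046 0.8896 -6.2545 0.4400 -0.1492 N·m.
t=0.8000 s (step 40): ang=1.9094 -2.6964 -3.1593 0.6580 1.6438 rad, θ̇=2.2460 -2.1603 -1.2534 1.5136 0.1244 rad/s, tcp=-0.2751 -0.2270 0.2942 m, trq=-4.0490 -0.5290 -7.4312 -0.4690 -0.0633 N·m.
t=0.8800 s (step 44): ang=2.0546 -2.8541 -3.2554 0.7600 1.6540 rad, θ̇=1.3988 -1.8098 -1.1370 1.0686 0.1106 rad/s, tcp=-0.2740 -0.2135 0.2729 m, trq=-2.8847 -1.5458 -7.7315 -1.1484 0.0415 N·m.
t=0.9600 s (step 48): ang=2.1410 -2.9893 -3.3398 0.8338 1.6622 rad, θ̇=0.8050 -1.5677 -0.9644 0.8101 0.0770 rad/s, tcp=-0.2740 -0.1989 0.2613 m, trq=-2.1804 -2.0503 -7.8298 -1.5837 0.1514 N·m.
t=1.0400 s (step 52): ang=2.2824 -3.0365 -3.4374 0.8713 1.7497 rad, θ̇=3.1801 0.8425 -1.5196 -0.2136 2.2663 rad/s, tcp=-0.2514 -0.1861 0.2640 m, trq=-0.1533 3.9293 -12.5353 -4.1260 0.7661 N·m.
t=1.1200 s (step 56): ang=2.5700 -2.8670 -3.5239 0.7487 1.9293 rad, θ̇=3.4631 3.3050 -0.3551 -2.8926 1.6189 rad/s, tcp=-0.1920 -0.1793 0.2910 m, trq=-0.6641 1.0683 -5.7659 -3.2192 0.3185 N·m.
t=1.2000 s (step 60): ang=2.7809 -2.5366 -3.4889 0.4682 1.9541 rad, θ̇=1.8330 4.6972 1.0402 -3.6533 -0.7854 rad/s, tcp=-0.1215 -0.1676 0.3277 m, trq=-0.3795 -3.0133 -0.2735 -1.6176 -0.3567 N·m.
t=1.2800 s (step 64): ang=2.8849 -2.1582 -3.3875 0.2096 1.8464 rad, θ̇=0.8784 4.5514 1.3632 -2.7587 -1.6018 rad/s, tcp=-0.0380 -0.1386 0.3535 m, trq=0.7348 -5.8021 3.5668 0.5411 -0.9177 N·m.
t=1.3600 s (step 68): ang=2.9370 -1.8298 -3.2816 0.0249 1.7241 rad, θ̇=0.4928 3.5892 1.2570 -1.9409 -1.3457 rad/s, tcp=0.0418 -0.1073 0.3569 m, trq=2.8087 -5.6594 5.4117 2.0138 -1.0118 N·m.
t=1.4400 s (step 72): ang=2.9738 -1.5822 -3.1856 -0.1084 1.6342 rad, θ̇=0.4516 2.6283 1.1477 -1.4445 -0.8993 rad/s, tcp=0.1049 -0.0894 0.3486 m, trq=4.3720 -4.0371 6.1715 2.6837 -0.9043 N·m.
t=1.5200 s (step 76): ang=3.0115 -1.4000 -3.0965 -0.2101 1.5765 rad, θ̇=0.4844 1.9603 1.0782 -1.1250 -0.5697 rad/s, tcp=0.1501 -0.0845 0.3419 m, trq=4.9208 -2.2219 6.3541 2.8854 -0.7753 N·m.
t=1.6000 s (step 80): ang=3.0499 -1.2612 -3.0133 -0.2901 1.5394 rad, θ̇=0.4628 1.5313 0.9929 -0.8882 -0.3807 rad/s, tcp=0.1821 -0.0868 0.3411 m, trq=5.0468 -0.7339 6.3322 2.9209 -0.6714 N·m.
t=1.6800 s (step 84): ang=3.0841 -1.1506 -2.9383 -0.3532 1.5135 rad, θ̇=0.3854 1.2403 0.8767 -0.6981 -0.2792 rad/s, tcp=0.2052 -0.0919 0.3450 m, trq=5.1486 0.3623 6.3213 2.9367 -0.5950 N·m.
t=1.7400 s (step 87): ang=3.1051 -1.0812 -2.8886 -0.3914 1.4984 rad, θ̇=0.3117 1.0740 0.7779 -0.5783 -0.2321 rad/s, tcp=0.2185 -0.0961 0.3493 m.
any joint saturated: no


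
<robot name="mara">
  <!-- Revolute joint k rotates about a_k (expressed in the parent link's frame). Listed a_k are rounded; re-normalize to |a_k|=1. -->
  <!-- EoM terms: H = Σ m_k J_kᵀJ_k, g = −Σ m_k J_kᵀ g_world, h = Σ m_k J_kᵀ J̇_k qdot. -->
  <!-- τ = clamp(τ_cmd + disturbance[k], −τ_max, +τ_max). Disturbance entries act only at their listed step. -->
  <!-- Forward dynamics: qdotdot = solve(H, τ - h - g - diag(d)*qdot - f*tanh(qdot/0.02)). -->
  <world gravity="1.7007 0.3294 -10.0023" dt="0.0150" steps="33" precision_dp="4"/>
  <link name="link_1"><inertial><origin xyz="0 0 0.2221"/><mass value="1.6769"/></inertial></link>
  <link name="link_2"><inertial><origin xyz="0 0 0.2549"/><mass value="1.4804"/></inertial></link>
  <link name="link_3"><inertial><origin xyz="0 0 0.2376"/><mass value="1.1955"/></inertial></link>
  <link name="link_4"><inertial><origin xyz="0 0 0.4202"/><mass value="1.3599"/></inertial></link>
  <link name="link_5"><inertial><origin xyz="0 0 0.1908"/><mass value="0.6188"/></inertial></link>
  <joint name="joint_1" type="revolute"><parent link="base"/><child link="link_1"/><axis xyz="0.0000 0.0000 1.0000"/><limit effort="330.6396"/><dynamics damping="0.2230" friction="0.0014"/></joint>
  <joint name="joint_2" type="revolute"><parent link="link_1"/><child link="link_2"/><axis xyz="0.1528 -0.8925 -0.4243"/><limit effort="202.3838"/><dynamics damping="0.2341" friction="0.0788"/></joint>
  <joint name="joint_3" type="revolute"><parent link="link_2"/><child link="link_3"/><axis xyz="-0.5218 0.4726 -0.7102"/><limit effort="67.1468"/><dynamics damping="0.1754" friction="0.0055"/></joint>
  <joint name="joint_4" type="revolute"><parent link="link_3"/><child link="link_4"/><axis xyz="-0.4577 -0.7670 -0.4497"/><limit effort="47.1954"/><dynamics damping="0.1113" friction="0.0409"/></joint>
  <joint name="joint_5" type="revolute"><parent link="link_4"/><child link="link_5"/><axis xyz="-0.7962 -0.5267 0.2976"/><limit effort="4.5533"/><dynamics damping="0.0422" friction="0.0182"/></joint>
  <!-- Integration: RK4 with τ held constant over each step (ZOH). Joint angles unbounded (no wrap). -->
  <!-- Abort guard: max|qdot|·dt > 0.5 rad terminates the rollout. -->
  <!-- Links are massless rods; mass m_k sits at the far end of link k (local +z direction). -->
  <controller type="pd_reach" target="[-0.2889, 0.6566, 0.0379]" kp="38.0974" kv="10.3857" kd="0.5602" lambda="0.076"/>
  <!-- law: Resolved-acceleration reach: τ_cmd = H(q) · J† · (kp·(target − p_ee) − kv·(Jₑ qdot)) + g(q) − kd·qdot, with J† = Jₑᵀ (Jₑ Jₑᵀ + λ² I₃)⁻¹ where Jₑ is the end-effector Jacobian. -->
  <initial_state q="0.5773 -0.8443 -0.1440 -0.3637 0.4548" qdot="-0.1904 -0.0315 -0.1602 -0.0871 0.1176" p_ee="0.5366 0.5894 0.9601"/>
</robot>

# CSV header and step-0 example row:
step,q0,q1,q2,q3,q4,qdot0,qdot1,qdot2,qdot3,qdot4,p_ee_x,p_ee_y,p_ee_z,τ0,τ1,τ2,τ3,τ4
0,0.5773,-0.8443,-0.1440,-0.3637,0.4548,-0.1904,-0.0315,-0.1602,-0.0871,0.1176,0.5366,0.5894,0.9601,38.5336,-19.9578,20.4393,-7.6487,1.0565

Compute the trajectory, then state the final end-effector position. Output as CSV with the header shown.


step,q0,q1,q2,q3,q4,qdot0,qdot1,qdot2,qdot3,qdot4,p_ee_x,p_ee_y,p_ee_z,τ0,τ1,τ2,τ3,τ4
1,0.5795,-0.8411,-0.1455,-0.3805,0.4754,0.4525,0.4541,0.0187,-2.1198,2.5827,0.5367,0.5893,0.9578,32.6585,-14.1857,16.5970,-5.2848,-0.3498
2,0.5893,-0.8317,-0.1422,-0.4210,0.5153,0.8190,0.8105,0.5251,-3.2427,2.7207,0.5339,0.5936,0.9511,29.2404,-6.0020,12.6441,-2.5950,-0.2560
3,0.6045,-0.8173,-0.1320,-0.4767,0.5542,1.1542,1.1343,0.9766,-4.1329,2.4598,0.5298,0.6020,0.9401,26.9071,3.0355,8.8080,0.1618,0.0565
4,0.6249,-0.7979,-0.1157,-0.5450,0.5879,1.5040,1.4761,1.3696,-4.9236,2.0173,0.5242,0.6136,0.9253,25.0655,11.9430,5.0976,2.8025,0.4333
5,0.6508,-0.7732,-0.0944,-0.6247,0.6138,1.8848,1.8401,1.6966,-5.6329,1.4304,0.5168,0.6275,0.9070,23.2554,19.7822,1.5879,5.1277,0.8395
6,0.6826,-0.7431,-0.0690,-0.7142,0.6302,2.2927,2.1993,1.9383,-6.2311,0.7452,0.5069,0.6427,0.8856,21.0849,25.6888,-1.5589,6.9454,1.2376
7,0.7204,-0.7080,-0.0406,-0.8116,0.6361,2.7030,2.5124,2.0853,-6.6714,0.0429,0.4939,0.6582,0.8614,18.3179,29.1337,-4.1423,8.1466,1.5774
8,0.7640,-0.6689,-0.0105,-0.9140,0.6323,3.0803,2.7402,2.1456,-6.9222,-0.5444,0.4775,0.6732,0.8350,14.9627,30.0725,-5.9885,8.7396,1.7890
9,0.8127,-0.6271,0.0202,-1.0185,0.6207,3.3948,2.8561,2.1218,-6.9737,-0.9971,0.4572,0.6869,0.8069,11.3130,29.1639,-7.0660,8.9092,1.8914
10,0.8653,-0.5844,0.0505,-1.1224,0.6035,3.6250,2.8571,2.0301,-6.8552,-1.2814,0.4332,0.6989,0.7777,7.7080,27.1846,-7.4562,8.8552,1.8931
11,0.9207,-0.5424,0.0793,-1.2235,0.5833,3.7614,2.7556,1.8846,-6.6120,-1.4110,0.4059,0.7090,0.7480,4.4324,24.8154,-7.3164,8.7446,1.8264
12,0.9774,-0.5025,0.1059,-1.3203,0.5620,3.8036,2.5717,1.6982,-6.2887,-1.4286,0.3757,0.7171,0.7183,1.6491,22.5163,-6.8274,8.6822,1.7311
13,1.0341,-0.4659,0.1296,-1.4118,0.5409,3.7579,2.3270,1.4831,-5.9214,-1.3785,0.3434,0.7234,0.6888,-0.5934,20.5188,-6.1496,8.7112,1.6378
14,1.0896,-0.4331,0.1500,-1.4977,0.5208,3.6345,2.0407,1.2510,-5.5356,-1.2942,0.3097,0.7280,0.6598,-2.3218,18.8945,-5.4055,8.8311,1.5635
15,1.1427,-0.4049,0.1671,-1.5777,0.5021,3.4471,1.7292,1.0135,-5.1472,-1.1971,0.2751,0.7311,0.6313,-3.5993,17.6280,-4.6801,9.0183,1.5139
16,1.1927,-0.3814,0.1806,-1.6519,0.4849,3.2118,1.4058,0.7822,-4.7647,-1.0988,0.2402,0.7327,0.6035,-4.5004,16.6692,-4.0276,9.2401,1.4876
17,1.2389,-0.3628,0.1908,-1.7205,0.4691,2.9458,1.0814,0.5677,-4.3920,-1.0050,0.2054,0.7331,0.5764,-5.0974,15.9622,-3.4799,9.4641,1.4800
18,1.2810,-0.3490,0.1979,-1.7836,0.4547,2.6665,0.7647,0.3787,-4.0300,-0.9176,0.1713,0.7323,0.5500,-5.4549,15.4582,-3.0520,9.6624,1.4852
19,1.3190,-0.3398,0.2025,-1.8414,0.4416,2.3887,0.4622,0.2202,-3.6784,-0.8368,0.1380,0.7305,0.5243,-5.6272,15.1183,-2.7467,9.8142,1.4974
20,1.3528,-0.3350,0.2048,-1.8940,0.4296,2.1241,0.1788,0.0936,-3.3369,-0.7617,0.1059,0.7278,0.4994,-5.6582,14.9132,-2.5585,9.9059,1.5118
21,1.3829,-0.3343,0.2055,-1.9415,0.4187,1.8811,-0.0814,-0.0008,-3.0057,-0.6923,0.0751,0.7244,0.4754,-5.5818,14.8158,-2.4773,9.9312,1.5251
22,1.4095,-0.3373,0.2051,-1.9842,0.4088,1.6683,-0.3124,-0.0599,-2.6859,-0.6295,0.0458,0.7204,0.4522,-5.4229,14.7900,-2.4918,9.8899,1.5357
23,1.4331,-0.3435,0.2039,-2.0221,0.3999,1.4775,-0.5201,-0.1023,-2.3796,-0.5664,0.0181,0.7158,0.4298,-5.2035,14.8429,-2.5781,9.7847,1.5385
24,1.4539,-0.3527,0.2021,-2.0556,0.3919,1.3078,-0.7037,-0.1319,-2.0882,-0.5061,-0.0080,0.7110,0.4083,-4.9388,14.9627,-2.7232,9.6240,1.5351
25,1.4724,-0.3645,0.2000,-2.0849,0.3847,1.1573,-0.8634,-0.1519,-1.8133,-0.4490,-0.0323,0.7059,0.3876,-4.6404,15.1347,-2.9139,9.4167,1.5260
26,1.4887,-0.3785,0.1976,-2.1102,0.3784,1.0237,-0.9997,-0.1647,-1.5563,-0.3952,-0.0550,0.7008,0.3678,-4.3173,15.3452,-3.1381,9.1719,1.5116
27,1.5032,-0.3944,0.1950,-2.1317,0.3729,0.9050,-1.1132,-0.1722,-1.3183,-0.3450,-0.0761,0.6956,0.3488,-3.9770,15.5813,-3.3854,8.8985,1.4929
28,1.5160,-0.4118,0.1924,-2.1499,0.3681,0.7990,-1.2053,-0.1756,-1.0998,-0.2985,-0.0956,0.6906,0.3307,-3.6258,15.8319,-3.6466,8.6050,1.4704
29,1.5272,-0.4304,0.1898,-2.1649,0.3639,0.7044,-1.2771,-0.1759,-0.9010,-0.2556,-0.1136,0.6857,0.3133,-3.2689,16.0872,-3.9142,8.2989,1.4452
30,1.5371,-0.4500,0.1871,-2.1771,0.3604,0.6196,-1.3302,-0.1734,-0.7216,-0.2164,-0.1301,0.6810,0.2966,-2.9107,16.3391,-4.1819,7.9868,1.4178
31,1.5458,-0.4702,0.1845,-2.1867,0.3574,0.5437,-1.3662,-0.1685,-0.5611,-0.1808,-0.1452,0.6765,0.2807,-2.5550,16.5808,-4.4445,7.6743,1.3892
32,1.5535,-0.4909,0.1820,-2.1940,0.3549,0.4757,-1.3869,-0.1617,-0.4187,-0.1487,-0.1591,0.6723,0.2655,-2.2047,16.8073,-4.6978,7.3657,1.3597
33,1.5601,-0.5117,0.1797,-2.1994,0.3529,0.4148,-1.3939,-0.1532,-0.2933,-0.1200,-0.1718,0.6684,0.2511,,,,,
# final p_ee position (m): -0.1718 0.6684 0.2511


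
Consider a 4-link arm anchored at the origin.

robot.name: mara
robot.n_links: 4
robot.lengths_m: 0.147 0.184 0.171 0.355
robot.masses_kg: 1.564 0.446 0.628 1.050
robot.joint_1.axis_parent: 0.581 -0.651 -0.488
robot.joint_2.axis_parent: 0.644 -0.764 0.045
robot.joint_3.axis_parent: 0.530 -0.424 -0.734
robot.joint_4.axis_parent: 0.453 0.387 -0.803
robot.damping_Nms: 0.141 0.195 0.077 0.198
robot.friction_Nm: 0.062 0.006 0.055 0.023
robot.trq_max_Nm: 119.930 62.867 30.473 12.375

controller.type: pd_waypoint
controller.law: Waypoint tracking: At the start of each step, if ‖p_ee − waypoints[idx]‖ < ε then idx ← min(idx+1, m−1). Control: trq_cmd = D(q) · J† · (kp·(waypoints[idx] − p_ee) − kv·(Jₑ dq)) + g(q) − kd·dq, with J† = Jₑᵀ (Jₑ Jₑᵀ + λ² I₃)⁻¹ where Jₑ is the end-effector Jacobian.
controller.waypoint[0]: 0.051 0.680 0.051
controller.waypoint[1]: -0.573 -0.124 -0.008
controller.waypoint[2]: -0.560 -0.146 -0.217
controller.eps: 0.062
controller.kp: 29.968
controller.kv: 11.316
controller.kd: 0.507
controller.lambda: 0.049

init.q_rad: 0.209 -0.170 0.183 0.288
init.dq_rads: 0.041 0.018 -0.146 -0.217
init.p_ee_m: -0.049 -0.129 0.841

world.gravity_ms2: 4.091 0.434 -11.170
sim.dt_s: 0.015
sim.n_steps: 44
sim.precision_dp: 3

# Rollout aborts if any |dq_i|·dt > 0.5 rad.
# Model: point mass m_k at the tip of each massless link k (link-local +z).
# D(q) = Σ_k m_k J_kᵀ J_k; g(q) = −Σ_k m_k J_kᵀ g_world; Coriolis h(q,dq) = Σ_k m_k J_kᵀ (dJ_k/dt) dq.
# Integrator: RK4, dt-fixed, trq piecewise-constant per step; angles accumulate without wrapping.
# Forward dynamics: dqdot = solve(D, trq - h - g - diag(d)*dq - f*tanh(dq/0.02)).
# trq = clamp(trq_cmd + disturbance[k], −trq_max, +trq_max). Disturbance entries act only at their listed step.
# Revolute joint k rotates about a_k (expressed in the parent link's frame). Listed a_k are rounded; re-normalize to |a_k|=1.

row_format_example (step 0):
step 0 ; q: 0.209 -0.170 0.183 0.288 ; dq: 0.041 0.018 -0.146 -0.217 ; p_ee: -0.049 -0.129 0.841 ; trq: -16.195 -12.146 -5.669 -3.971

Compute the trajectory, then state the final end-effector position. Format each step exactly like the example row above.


step 1 ; q: 0.205 -0.174 0.195 0.279 ; dq: -0.592 -0.504 1.664 -0.922 ; p_ee: -0.049 -0.127 0.841 ; trq: -14.033 -10.281 -5.604 -3.114
step 2 ; q: 0.188 -0.173 0.216 0.265 ; dq: -1.601 0.572 1.202 -1.052 ; p_ee: -0.047 -0.121 0.842 ; trq: -11.898 -9.283 -4.317 -2.697
step 3 ; q: 0.163 -0.170 0.245 0.247 ; dq: -1.859 -0.080 2.497 -1.282 ; p_ee: -0.043 -0.113 0.843 ; trq: -10.863 -8.003 -4.198 -2.304
step 4 ; q: 0.129 -0.166 0.280 0.228 ; dq: -2.650 0.680 2.233 -1.269 ; p_ee: -0.038 -0.103 0.845 ; trq: -9.560 -7.394 -3.219 -2.095
step 5 ; q: 0.087 -0.160 0.323 0.209 ; dq: -2.950 0.196 3.330 -1.205 ; p_ee: -0.030 -0.091 0.846 ; trq: -8.745 -6.422 -3.081 -1.939
step 6 ; q: 0.038 -0.153 0.373 0.192 ; dq: -3.661 0.752 3.327 -1.143 ; p_ee: -0.022 -0.077 0.846 ; trq: -7.483 -5.814 -2.282 -1.788
step 7 ; q: -0.020 -0.145 0.430 0.176 ; dq: -3.996 0.446 4.175 -0.893 ; p_ee: -0.012 -0.062 0.846 ; trq: -6.188 -4.734 -1.953 -1.730
step 8 ; q: -0.083 -0.136 0.494 0.164 ; dq: -4.535 0.761 4.301 -0.783 ; p_ee: -0.001 -0.045 0.845 ; trq: -4.403 -3.746 -1.166 -1.575
step 9 ; q: -0.153 -0.127 0.562 0.155 ; dq: -4.764 0.541 4.781 -0.452 ; p_ee: 0.011 -0.026 0.843 ; trq: -2.464 -2.379 -0.584 -1.516
step 10 ; q: -0.226 -0.119 0.635 0.149 ; dq: -5.024 0.602 4.837 -0.277 ; p_ee: 0.024 -0.006 0.839 ; trq: -0.339 -1.076 0.212 -1.342
step 11 ; q: -0.301 -0.112 0.709 0.148 ; dq: -5.075 0.407 4.942 0.036 ; p_ee: 0.037 0.015 0.834 ; trq: 1.704 0.322 0.901 -1.223
step 12 ; q: -0.378 -0.106 0.782 0.150 ; dq: -5.111 0.341 4.829 0.200 ; p_ee: 0.051 0.037 0.827 ; trq: 3.616 1.571 1.612 -1.005
step 13 ; q: -0.453 -0.103 0.854 0.155 ; dq: -5.027 0.148 4.714 0.450 ; p_ee: 0.065 0.060 0.820 ; trq: 5.286 2.754 2.211 -0.832
step 14 ; q: -0.528 -0.102 0.923 0.164 ; dq: -4.943 0.035 4.501 0.592 ; p_ee: 0.078 0.084 0.811 ; trq: 6.737 3.763 2.757 -0.605
step 15 ; q: -0.601 -0.103 0.989 0.174 ; dq: -4.816 -0.106 4.276 0.745 ; p_ee: 0.091 0.109 0.801 ; trq: 7.959 4.658 3.211 -0.398
step 16 ; q: -0.672 -0.106 1.052 0.186 ; dq: -4.688 -0.214 4.025 0.841 ; p_ee: 0.103 0.134 0.789 ; trq: 8.990 5.424 3.595 -0.178
step 17 ; q: -0.741 -0.110 1.110 0.200 ; dq: -4.546 -0.322 3.772 0.925 ; p_ee: 0.114 0.159 0.777 ; trq: 9.849 6.092 3.910 0.027
step 18 ; q: -0.808 -0.116 1.165 0.214 ; dq: -4.407 -0.408 3.517 0.972 ; p_ee: 0.125 0.185 0.764 ; trq: 10.566 6.666 4.171 0.229
step 19 ; q: -0.873 -0.123 1.216 0.230 ; dq: -4.265 -0.487 3.268 1.005 ; p_ee: 0.135 0.210 0.750 ; trq: 11.161 7.165 4.385 0.414
step 20 ; q: -0.936 -0.131 1.263 0.245 ; dq: -4.127 -0.552 3.025 1.016 ; p_ee: 0.144 0.236 0.735 ; trq: 11.653 7.595 4.564 0.588
step 21 ; q: -0.996 -0.140 1.307 0.260 ; dq: -3.989 -0.609 2.790 1.015 ; p_ee: 0.152 0.261 0.719 ; trq: 12.057 7.967 4.714 0.747
step 22 ; q: -1.055 -0.149 1.347 0.276 ; dq: -3.854 -0.655 2.565 1.001 ; p_ee: 0.159 0.286 0.703 ; trq: 12.385 8.286 4.842 0.892
step 23 ; q: -1.112 -0.159 1.384 0.291 ; dq: -3.721 -0.694 2.350 0.979 ; p_ee: 0.165 0.310 0.686 ; trq: 12.648 8.558 4.954 1.022
step 24 ; q: -1.167 -0.170 1.417 0.305 ; dq: -3.591 -0.724 2.146 0.949 ; p_ee: 0.170 0.333 0.669 ; trq: 12.853 8.788 5.054 1.140
step 25 ; q: -1.220 -0.181 1.448 0.319 ; dq: -3.464 -0.748 1.953 0.914 ; p_ee: 0.174 0.356 0.652 ; trq: 13.008 8.979 5.146 1.245
step 26 ; q: -1.271 -0.193 1.476 0.333 ; dq: -3.339 -0.764 1.770 0.876 ; p_ee: 0.178 0.379 0.634 ; trq: 13.119 9.135 5.231 1.339
step 27 ; q: -1.320 -0.204 1.501 0.346 ; dq: -3.217 -0.775 1.598 0.835 ; p_ee: 0.180 0.400 0.616 ; trq: 13.190 9.258 5.311 1.421
step 28 ; q: -1.367 -0.216 1.524 0.358 ; dq: -3.097 -0.781 1.436 0.794 ; p_ee: 0.182 0.421 0.598 ; trq: 13.225 9.351 5.388 1.494
step 29 ; q: -1.413 -0.228 1.544 0.370 ; dq: -2.981 -0.781 1.285 0.752 ; p_ee: 0.184 0.441 0.579 ; trq: 13.229 9.416 5.462 1.557
step 30 ; q: -1.457 -0.239 1.563 0.381 ; dq: -2.866 -0.777 1.145 0.711 ; p_ee: 0.184 0.460 0.561 ; trq: 13.204 9.456 5.534 1.612
step 31 ; q: -1.499 -0.251 1.579 0.391 ; dq: -2.755 -0.769 1.014 0.671 ; p_ee: 0.184 0.478 0.543 ; trq: 13.153 9.473 5.603 1.659
step 32 ; q: -1.539 -0.262 1.593 0.401 ; dq: -2.646 -0.757 0.894 0.633 ; p_ee: 0.184 0.495 0.525 ; trq: 13.080 9.468 5.670 1.698
step 33 ; q: -1.578 -0.274 1.606 0.410 ; dq: -2.540 -0.743 0.783 0.597 ; p_ee: 0.183 0.511 0.507 ; trq: 12.986 9.444 5.734 1.730
step 34 ; q: -1.615 -0.285 1.617 0.419 ; dq: -2.437 -0.725 0.681 0.562 ; p_ee: 0.181 0.527 0.489 ; trq: 12.873 9.402 5.795 1.756
step 35 ; q: -1.651 -0.295 1.626 0.427 ; dq: -2.336 -0.706 0.588 0.530 ; p_ee: 0.180 0.541 0.472 ; trq: 12.745 9.343 5.853 1.777
step 36 ; q: -1.686 -0.306 1.634 0.435 ; dq: -2.238 -0.684 0.504 0.500 ; p_ee: 0.177 0.555 0.455 ; trq: 12.601 9.270 5.907 1.792
step 37 ; q: -1.719 -0.316 1.641 0.442 ; dq: -2.143 -0.661 0.427 0.472 ; p_ee: 0.175 0.568 0.438 ; trq: 12.446 9.184 5.957 1.801
step 38 ; q: -1.750 -0.326 1.647 0.449 ; dq: -2.051 -0.638 0.359 0.446 ; p_ee: 0.172 0.580 0.422 ; trq: 12.279 9.086 6.003 1.807
step 39 ; q: -1.780 -0.335 1.652 0.456 ; dq: -1.963 -0.613 0.297 0.423 ; p_ee: 0.169 0.591 0.406 ; trq: 12.104 8.979 6.045 1.808
step 40 ; q: -1.809 -0.344 1.656 0.462 ; dq: -1.877 -0.588 0.242 0.401 ; p_ee: 0.166 0.602 0.391 ; trq: 11.920 8.862 6.083 1.806
step 41 ; q: -1.837 -0.353 1.660 0.468 ; dq: -1.794 -0.562 0.193 0.382 ; p_ee: 0.162 0.612 0.376 ; trq: 11.731 8.739 6.117 1.800
step 42 ; q: -1.863 -0.361 1.662 0.473 ; dq: -1.714 -0.536 0.150 0.364 ; p_ee: 0.159 0.621 0.361 ; trq: 11.537 8.608 6.146 1.792
step 43 ; q: -1.888 -0.369 1.664 0.479 ; dq: -1.638 -0.511 0.113 0.348 ; p_ee: 0.155 0.629 0.347 ; trq: 11.339 8.473 6.172 1.781
step 44 ; q: -1.912 -0.376 1.666 0.484 ; dq: -1.564 -0.485 0.080 0.333 ; p_ee: 0.151 0.637 0.333
final p_ee position (m): 0.151 0.637 0.333
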